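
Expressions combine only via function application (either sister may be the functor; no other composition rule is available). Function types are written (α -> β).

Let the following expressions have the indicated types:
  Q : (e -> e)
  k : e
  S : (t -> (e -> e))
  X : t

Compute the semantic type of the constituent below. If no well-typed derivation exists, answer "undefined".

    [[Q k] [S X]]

[Q k]: functor Q : (e -> e), argument k : e; result e.
[S X]: functor S : (t -> (e -> e)), argument X : t; result (e -> e).
[[Q k] [S X]]: functor [S X] : (e -> e), argument [Q k] : e; result e.

e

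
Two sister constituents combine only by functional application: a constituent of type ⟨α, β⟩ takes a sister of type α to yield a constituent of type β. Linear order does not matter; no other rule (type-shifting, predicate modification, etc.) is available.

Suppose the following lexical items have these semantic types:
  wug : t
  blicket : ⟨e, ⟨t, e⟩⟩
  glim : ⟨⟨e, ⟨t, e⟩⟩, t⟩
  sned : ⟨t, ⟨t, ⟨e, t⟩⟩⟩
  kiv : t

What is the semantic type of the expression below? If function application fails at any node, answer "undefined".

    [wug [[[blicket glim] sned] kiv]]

undefined

[blicket glim] — glim of type ⟨⟨e, ⟨t, e⟩⟩, t⟩ combines with blicket of type ⟨e, ⟨t, e⟩⟩: type t.
[[blicket glim] sned] — sned of type ⟨t, ⟨t, ⟨e, t⟩⟩⟩ combines with [blicket glim] of type t: type ⟨t, ⟨e, t⟩⟩.
[[[blicket glim] sned] kiv] — [[blicket glim] sned] of type ⟨t, ⟨e, t⟩⟩ combines with kiv of type t: type ⟨e, t⟩.
[wug [[[blicket glim] sned] kiv]]: t and ⟨e, t⟩ cannot combine by function application — type clash.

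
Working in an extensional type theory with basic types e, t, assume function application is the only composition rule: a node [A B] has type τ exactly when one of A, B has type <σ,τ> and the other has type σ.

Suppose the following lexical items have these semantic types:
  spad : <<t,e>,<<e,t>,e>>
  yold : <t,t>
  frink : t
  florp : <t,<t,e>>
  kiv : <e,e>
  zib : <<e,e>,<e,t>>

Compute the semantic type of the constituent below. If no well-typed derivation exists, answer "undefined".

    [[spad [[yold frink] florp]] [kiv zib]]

[yold frink]: <t,t> applied to t yields t.
[[yold frink] florp]: <t,<t,e>> applied to t yields <t,e>.
[spad [[yold frink] florp]]: <<t,e>,<<e,t>,e>> applied to <t,e> yields <<e,t>,e>.
[kiv zib]: <<e,e>,<e,t>> applied to <e,e> yields <e,t>.
[[spad [[yold frink] florp]] [kiv zib]]: <<e,t>,e> applied to <e,t> yields e.

e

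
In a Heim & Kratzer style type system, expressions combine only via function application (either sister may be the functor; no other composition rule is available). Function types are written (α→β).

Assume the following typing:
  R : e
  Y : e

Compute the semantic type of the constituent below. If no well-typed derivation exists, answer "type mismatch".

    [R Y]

type mismatch

[R Y]: e with e — neither is a function whose domain matches the other; composition fails here.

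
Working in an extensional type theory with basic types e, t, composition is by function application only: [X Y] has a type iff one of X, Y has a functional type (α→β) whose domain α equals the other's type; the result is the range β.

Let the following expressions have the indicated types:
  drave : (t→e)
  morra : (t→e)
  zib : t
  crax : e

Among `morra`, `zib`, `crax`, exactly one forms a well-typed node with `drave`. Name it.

zib

morra : (t→e) — no; drave wants t, and morra wants t.
zib — combines: drave : (t→e) takes zib : t as argument, giving e.
crax : e — no; drave wants t, and crax wants nothing (atomic).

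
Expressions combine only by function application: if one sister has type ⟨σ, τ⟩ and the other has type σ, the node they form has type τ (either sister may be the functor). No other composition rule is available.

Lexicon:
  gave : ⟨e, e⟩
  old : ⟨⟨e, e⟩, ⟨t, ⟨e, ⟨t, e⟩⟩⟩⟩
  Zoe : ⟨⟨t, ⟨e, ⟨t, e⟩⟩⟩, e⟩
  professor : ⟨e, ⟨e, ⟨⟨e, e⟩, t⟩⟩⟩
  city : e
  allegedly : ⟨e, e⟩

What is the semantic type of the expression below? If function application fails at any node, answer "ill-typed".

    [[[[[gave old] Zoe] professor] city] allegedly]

[gave old]: functor old : ⟨⟨e, e⟩, ⟨t, ⟨e, ⟨t, e⟩⟩⟩⟩, argument gave : ⟨e, e⟩; result ⟨t, ⟨e, ⟨t, e⟩⟩⟩.
[[gave old] Zoe]: functor Zoe : ⟨⟨t, ⟨e, ⟨t, e⟩⟩⟩, e⟩, argument [gave old] : ⟨t, ⟨e, ⟨t, e⟩⟩⟩; result e.
[[[gave old] Zoe] professor]: functor professor : ⟨e, ⟨e, ⟨⟨e, e⟩, t⟩⟩⟩, argument [[gave old] Zoe] : e; result ⟨e, ⟨⟨e, e⟩, t⟩⟩.
[[[[gave old] Zoe] professor] city]: functor [[[gave old] Zoe] professor] : ⟨e, ⟨⟨e, e⟩, t⟩⟩, argument city : e; result ⟨⟨e, e⟩, t⟩.
[[[[[gave old] Zoe] professor] city] allegedly]: functor [[[[gave old] Zoe] professor] city] : ⟨⟨e, e⟩, t⟩, argument allegedly : ⟨e, e⟩; result t.

t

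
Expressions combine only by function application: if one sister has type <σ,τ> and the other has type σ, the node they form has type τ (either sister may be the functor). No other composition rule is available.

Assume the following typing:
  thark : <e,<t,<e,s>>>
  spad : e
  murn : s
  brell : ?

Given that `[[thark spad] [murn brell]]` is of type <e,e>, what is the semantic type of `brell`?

[[thark spad] [murn brell]] must have type <e,e>. The sister [thark spad] has type <t,<e,s>>; that is not a function onto <e,e>, so [murn brell] must be the functor, of type <<t,<e,s>>,<e,e>>.
[murn brell] must have type <<t,<e,s>>,<e,e>>. The sister murn has type s; that is not a function onto <<t,<e,s>>,<e,e>>, so brell must be the functor, of type <s,<<t,<e,s>>,<e,e>>>.

<s,<<t,<e,s>>,<e,e>>>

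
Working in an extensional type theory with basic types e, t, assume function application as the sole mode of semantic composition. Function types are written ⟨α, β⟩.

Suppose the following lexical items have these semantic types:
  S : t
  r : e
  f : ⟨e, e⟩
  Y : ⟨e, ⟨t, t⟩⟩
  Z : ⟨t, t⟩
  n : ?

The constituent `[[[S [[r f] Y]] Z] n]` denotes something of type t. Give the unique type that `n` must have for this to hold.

⟨t, t⟩

For [[[S [[r f] Y]] Z] n] to have type t with [[S [[r f] Y]] Z] of type t, n must be the function: n : ⟨t, t⟩.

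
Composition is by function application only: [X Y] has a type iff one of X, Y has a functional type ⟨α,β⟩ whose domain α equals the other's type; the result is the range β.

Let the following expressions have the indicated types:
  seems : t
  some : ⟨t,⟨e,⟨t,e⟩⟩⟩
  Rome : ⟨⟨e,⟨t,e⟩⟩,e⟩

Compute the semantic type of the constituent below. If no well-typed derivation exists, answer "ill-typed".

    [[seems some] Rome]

[seems some] — some of type ⟨t,⟨e,⟨t,e⟩⟩⟩ combines with seems of type t: type ⟨e,⟨t,e⟩⟩.
[[seems some] Rome] — Rome of type ⟨⟨e,⟨t,e⟩⟩,e⟩ combines with [seems some] of type ⟨e,⟨t,e⟩⟩: type e.

e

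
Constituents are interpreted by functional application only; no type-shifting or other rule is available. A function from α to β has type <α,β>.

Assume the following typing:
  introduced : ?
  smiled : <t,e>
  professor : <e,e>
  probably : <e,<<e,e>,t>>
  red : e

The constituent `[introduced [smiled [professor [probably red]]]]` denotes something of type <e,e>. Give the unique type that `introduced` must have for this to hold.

<e,<e,e>>

[introduced [smiled [professor [probably red]]]] is required to be <e,e>. [smiled [professor [probably red]]] : e cannot yield <e,e> as functor, so introduced : <e,<e,e>>.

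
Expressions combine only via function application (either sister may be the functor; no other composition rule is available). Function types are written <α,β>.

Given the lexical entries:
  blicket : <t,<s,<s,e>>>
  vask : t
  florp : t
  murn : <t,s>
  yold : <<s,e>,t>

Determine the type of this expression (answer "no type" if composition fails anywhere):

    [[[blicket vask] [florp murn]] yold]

t

[blicket vask]: functor blicket : <t,<s,<s,e>>>, argument vask : t; result <s,<s,e>>.
[florp murn]: functor murn : <t,s>, argument florp : t; result s.
[[blicket vask] [florp murn]]: functor [blicket vask] : <s,<s,e>>, argument [florp murn] : s; result <s,e>.
[[[blicket vask] [florp murn]] yold]: functor yold : <<s,e>,t>, argument [[blicket vask] [florp murn]] : <s,e>; result t.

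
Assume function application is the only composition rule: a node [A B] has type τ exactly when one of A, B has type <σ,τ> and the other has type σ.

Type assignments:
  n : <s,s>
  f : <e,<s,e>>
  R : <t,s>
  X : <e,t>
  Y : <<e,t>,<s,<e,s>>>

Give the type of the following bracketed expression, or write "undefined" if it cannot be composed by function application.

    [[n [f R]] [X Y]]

undefined

At [f R]: neither <e,<s,e>> nor <t,s> can take the other as argument; the node is ill-typed.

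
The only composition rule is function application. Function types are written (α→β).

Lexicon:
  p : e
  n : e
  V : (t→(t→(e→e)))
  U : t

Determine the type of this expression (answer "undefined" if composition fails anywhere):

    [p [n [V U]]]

undefined

[V U]: functor V : (t→(t→(e→e))), argument U : t; result (t→(e→e)).
[n [V U]]: e and (t→(e→e)) cannot combine by function application — type clash.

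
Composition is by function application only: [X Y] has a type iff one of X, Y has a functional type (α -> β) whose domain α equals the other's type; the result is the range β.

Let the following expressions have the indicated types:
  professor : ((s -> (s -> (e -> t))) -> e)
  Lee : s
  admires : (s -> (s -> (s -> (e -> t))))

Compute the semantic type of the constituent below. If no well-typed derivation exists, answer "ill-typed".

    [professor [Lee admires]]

[Lee admires] — admires of type (s -> (s -> (s -> (e -> t)))) combines with Lee of type s: type (s -> (s -> (e -> t))).
[professor [Lee admires]] — professor of type ((s -> (s -> (e -> t))) -> e) combines with [Lee admires] of type (s -> (s -> (e -> t))): type e.

e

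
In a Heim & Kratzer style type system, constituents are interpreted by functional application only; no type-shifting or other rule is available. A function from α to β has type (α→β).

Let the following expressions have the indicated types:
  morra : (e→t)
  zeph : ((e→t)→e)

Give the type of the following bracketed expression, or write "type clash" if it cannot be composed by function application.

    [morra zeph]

e

[morra zeph]: functor zeph : ((e→t)→e), argument morra : (e→t); result e.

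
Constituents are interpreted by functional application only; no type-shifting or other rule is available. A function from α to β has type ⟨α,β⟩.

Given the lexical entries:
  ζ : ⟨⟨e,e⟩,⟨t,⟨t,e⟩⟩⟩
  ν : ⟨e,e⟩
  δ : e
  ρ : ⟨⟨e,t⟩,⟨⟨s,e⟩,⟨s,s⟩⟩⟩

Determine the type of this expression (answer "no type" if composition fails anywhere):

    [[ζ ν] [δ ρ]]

At [ζ ν], ζ : ⟨⟨e,e⟩,⟨t,⟨t,e⟩⟩⟩ takes ν : ⟨e,e⟩, giving ⟨t,⟨t,e⟩⟩.
[δ ρ]: e and ⟨⟨e,t⟩,⟨⟨s,e⟩,⟨s,s⟩⟩⟩ cannot combine by function application — type clash.

no type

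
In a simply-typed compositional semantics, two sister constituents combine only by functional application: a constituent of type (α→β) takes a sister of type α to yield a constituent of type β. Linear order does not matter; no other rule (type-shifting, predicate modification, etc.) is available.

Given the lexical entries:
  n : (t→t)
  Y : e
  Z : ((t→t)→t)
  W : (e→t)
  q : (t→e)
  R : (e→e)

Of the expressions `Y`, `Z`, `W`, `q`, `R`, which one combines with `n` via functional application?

Z

Y : e — does not combine with n.
Z — combines: Z : ((t→t)→t) takes n : (t→t) as argument, giving t.
W : (e→t) — does not combine with n.
q : (t→e) — does not combine with n.
R : (e→e) — does not combine with n.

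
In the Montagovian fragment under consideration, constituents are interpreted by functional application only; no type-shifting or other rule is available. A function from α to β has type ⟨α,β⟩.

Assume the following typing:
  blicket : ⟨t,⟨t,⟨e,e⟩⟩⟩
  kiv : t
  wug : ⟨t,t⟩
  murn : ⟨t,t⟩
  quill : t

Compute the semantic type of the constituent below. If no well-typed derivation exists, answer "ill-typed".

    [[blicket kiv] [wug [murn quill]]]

[blicket kiv] — blicket of type ⟨t,⟨t,⟨e,e⟩⟩⟩ combines with kiv of type t: type ⟨t,⟨e,e⟩⟩.
[murn quill] — murn of type ⟨t,t⟩ combines with quill of type t: type t.
[wug [murn quill]] — wug of type ⟨t,t⟩ combines with [murn quill] of type t: type t.
[[blicket kiv] [wug [murn quill]]] — [blicket kiv] of type ⟨t,⟨e,e⟩⟩ combines with [wug [murn quill]] of type t: type ⟨e,e⟩.

⟨e,e⟩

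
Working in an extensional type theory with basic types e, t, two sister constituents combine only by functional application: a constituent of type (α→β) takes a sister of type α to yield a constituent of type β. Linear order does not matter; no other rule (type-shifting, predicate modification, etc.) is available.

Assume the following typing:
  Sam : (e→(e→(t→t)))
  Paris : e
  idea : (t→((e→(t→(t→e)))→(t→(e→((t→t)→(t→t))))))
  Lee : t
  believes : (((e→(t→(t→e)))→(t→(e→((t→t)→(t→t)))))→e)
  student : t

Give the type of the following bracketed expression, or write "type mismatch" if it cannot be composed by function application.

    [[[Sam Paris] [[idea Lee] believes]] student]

t

[Sam Paris]: functor Sam : (e→(e→(t→t))), argument Paris : e; result (e→(t→t)).
[idea Lee]: functor idea : (t→((e→(t→(t→e)))→(t→(e→((t→t)→(t→t)))))), argument Lee : t; result ((e→(t→(t→e)))→(t→(e→((t→t)→(t→t))))).
[[idea Lee] believes]: functor believes : (((e→(t→(t→e)))→(t→(e→((t→t)→(t→t)))))→e), argument [idea Lee] : ((e→(t→(t→e)))→(t→(e→((t→t)→(t→t))))); result e.
[[Sam Paris] [[idea Lee] believes]]: functor [Sam Paris] : (e→(t→t)), argument [[idea Lee] believes] : e; result (t→t).
[[[Sam Paris] [[idea Lee] believes]] student]: functor [[Sam Paris] [[idea Lee] believes]] : (t→t), argument student : t; result t.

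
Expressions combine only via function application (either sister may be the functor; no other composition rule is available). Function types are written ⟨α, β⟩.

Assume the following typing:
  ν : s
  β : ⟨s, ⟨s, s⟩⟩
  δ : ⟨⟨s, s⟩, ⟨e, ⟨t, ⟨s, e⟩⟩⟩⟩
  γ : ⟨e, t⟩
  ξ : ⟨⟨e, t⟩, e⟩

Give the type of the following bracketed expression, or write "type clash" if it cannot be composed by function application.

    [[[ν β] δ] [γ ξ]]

⟨t, ⟨s, e⟩⟩

[ν β]: functor β : ⟨s, ⟨s, s⟩⟩, argument ν : s; result ⟨s, s⟩.
[[ν β] δ]: functor δ : ⟨⟨s, s⟩, ⟨e, ⟨t, ⟨s, e⟩⟩⟩⟩, argument [ν β] : ⟨s, s⟩; result ⟨e, ⟨t, ⟨s, e⟩⟩⟩.
[γ ξ]: functor ξ : ⟨⟨e, t⟩, e⟩, argument γ : ⟨e, t⟩; result e.
[[[ν β] δ] [γ ξ]]: functor [[ν β] δ] : ⟨e, ⟨t, ⟨s, e⟩⟩⟩, argument [γ ξ] : e; result ⟨t, ⟨s, e⟩⟩.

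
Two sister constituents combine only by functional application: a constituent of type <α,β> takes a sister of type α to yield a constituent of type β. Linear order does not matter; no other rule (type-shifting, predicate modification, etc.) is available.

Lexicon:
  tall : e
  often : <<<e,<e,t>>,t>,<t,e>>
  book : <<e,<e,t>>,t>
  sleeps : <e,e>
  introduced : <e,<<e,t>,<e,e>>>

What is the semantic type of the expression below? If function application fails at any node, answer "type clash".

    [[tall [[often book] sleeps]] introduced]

type clash

[often book]: functor often : <<<e,<e,t>>,t>,<t,e>>, argument book : <<e,<e,t>>,t>; result <t,e>.
[[often book] sleeps]: <t,e> with <e,e> — neither is a function whose domain matches the other; composition fails here.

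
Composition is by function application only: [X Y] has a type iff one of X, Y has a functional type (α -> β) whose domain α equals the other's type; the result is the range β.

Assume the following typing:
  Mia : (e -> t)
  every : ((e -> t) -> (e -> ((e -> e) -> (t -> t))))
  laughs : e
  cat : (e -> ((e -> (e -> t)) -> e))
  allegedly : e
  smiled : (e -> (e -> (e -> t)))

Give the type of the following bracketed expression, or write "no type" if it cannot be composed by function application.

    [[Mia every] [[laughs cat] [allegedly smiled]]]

[Mia every]: functor every : ((e -> t) -> (e -> ((e -> e) -> (t -> t)))), argument Mia : (e -> t); result (e -> ((e -> e) -> (t -> t))).
[laughs cat]: functor cat : (e -> ((e -> (e -> t)) -> e)), argument laughs : e; result ((e -> (e -> t)) -> e).
[allegedly smiled]: functor smiled : (e -> (e -> (e -> t))), argument allegedly : e; result (e -> (e -> t)).
[[laughs cat] [allegedly smiled]]: functor [laughs cat] : ((e -> (e -> t)) -> e), argument [allegedly smiled] : (e -> (e -> t)); result e.
[[Mia every] [[laughs cat] [allegedly smiled]]]: functor [Mia every] : (e -> ((e -> e) -> (t -> t))), argument [[laughs cat] [allegedly smiled]] : e; result ((e -> e) -> (t -> t)).

((e -> e) -> (t -> t))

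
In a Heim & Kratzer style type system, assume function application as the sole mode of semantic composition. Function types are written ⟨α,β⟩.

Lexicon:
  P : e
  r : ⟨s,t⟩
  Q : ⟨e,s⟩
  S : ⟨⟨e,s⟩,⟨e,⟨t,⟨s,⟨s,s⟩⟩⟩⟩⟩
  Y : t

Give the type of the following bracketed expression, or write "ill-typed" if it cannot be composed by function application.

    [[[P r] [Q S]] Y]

ill-typed

[P r]: e and ⟨s,t⟩ cannot combine by function application — type clash.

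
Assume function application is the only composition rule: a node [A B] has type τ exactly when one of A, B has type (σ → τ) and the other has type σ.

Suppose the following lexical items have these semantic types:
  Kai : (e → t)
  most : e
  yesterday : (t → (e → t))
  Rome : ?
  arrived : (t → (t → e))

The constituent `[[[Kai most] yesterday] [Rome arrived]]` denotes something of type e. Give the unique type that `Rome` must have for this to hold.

((t → (t → e)) → ((e → t) → e))

For [[[Kai most] yesterday] [Rome arrived]] to have type e with [[Kai most] yesterday] of type (e → t), [Rome arrived] must be the function: [Rome arrived] : ((e → t) → e).
For [Rome arrived] to have type ((e → t) → e) with arrived of type (t → (t → e)), Rome must be the function: Rome : ((t → (t → e)) → ((e → t) → e)).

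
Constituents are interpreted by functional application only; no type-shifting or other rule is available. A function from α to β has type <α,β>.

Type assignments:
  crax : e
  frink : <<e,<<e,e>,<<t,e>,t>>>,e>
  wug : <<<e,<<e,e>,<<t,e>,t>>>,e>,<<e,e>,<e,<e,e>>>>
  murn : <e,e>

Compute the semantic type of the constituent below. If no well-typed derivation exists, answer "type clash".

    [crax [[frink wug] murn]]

<e,e>

[frink wug]: <<<e,<<e,e>,<<t,e>,t>>>,e>,<<e,e>,<e,<e,e>>>> applied to <<e,<<e,e>,<<t,e>,t>>>,e> yields <<e,e>,<e,<e,e>>>.
[[frink wug] murn]: <<e,e>,<e,<e,e>>> applied to <e,e> yields <e,<e,e>>.
[crax [[frink wug] murn]]: <e,<e,e>> applied to e yields <e,e>.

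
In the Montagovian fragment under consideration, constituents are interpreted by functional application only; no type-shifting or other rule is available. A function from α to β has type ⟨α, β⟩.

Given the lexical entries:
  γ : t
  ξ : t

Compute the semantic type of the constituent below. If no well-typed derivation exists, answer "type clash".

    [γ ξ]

[γ ξ]: t with t — neither is a function whose domain matches the other; composition fails here.

type clash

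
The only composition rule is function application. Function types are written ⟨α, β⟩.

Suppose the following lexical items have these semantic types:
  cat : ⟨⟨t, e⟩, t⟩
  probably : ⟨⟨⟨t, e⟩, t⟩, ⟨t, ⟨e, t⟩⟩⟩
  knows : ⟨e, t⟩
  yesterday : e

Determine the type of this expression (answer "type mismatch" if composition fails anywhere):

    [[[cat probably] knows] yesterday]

type mismatch

[cat probably]: probably is ⟨⟨⟨t, e⟩, t⟩, ⟨t, ⟨e, t⟩⟩⟩, cat is ⟨⟨t, e⟩, t⟩; result ⟨t, ⟨e, t⟩⟩.
[[cat probably] knows]: ⟨t, ⟨e, t⟩⟩ with ⟨e, t⟩ — neither is a function whose domain matches the other; composition fails here.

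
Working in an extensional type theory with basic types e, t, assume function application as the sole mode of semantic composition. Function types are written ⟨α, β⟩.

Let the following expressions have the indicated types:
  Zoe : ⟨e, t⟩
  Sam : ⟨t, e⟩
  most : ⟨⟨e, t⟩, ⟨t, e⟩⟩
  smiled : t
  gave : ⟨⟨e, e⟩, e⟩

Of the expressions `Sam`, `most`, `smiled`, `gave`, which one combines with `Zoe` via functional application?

Sam : ⟨t, e⟩ — does not combine with Zoe.
most — combines: most : ⟨⟨e, t⟩, ⟨t, e⟩⟩ takes Zoe : ⟨e, t⟩ as argument, giving ⟨t, e⟩.
smiled : t — does not combine with Zoe.
gave : ⟨⟨e, e⟩, e⟩ — does not combine with Zoe.

most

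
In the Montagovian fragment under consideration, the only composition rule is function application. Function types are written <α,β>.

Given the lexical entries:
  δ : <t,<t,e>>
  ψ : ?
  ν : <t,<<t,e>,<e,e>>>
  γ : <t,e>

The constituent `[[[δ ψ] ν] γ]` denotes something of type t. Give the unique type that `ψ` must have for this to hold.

<<t,<t,e>>,<<t,<<t,e>,<e,e>>>,<<t,e>,t>>>

For [[[δ ψ] ν] γ] to have type t with γ of type <t,e>, [[δ ψ] ν] must be the function: [[δ ψ] ν] : <<t,e>,t>.
For [[δ ψ] ν] to have type <<t,e>,t> with ν of type <t,<<t,e>,<e,e>>>, [δ ψ] must be the function: [δ ψ] : <<t,<<t,e>,<e,e>>>,<<t,e>,t>>.
For [δ ψ] to have type <<t,<<t,e>,<e,e>>>,<<t,e>,t>> with δ of type <t,<t,e>>, ψ must be the function: ψ : <<t,<t,e>>,<<t,<<t,e>,<e,e>>>,<<t,e>,t>>>.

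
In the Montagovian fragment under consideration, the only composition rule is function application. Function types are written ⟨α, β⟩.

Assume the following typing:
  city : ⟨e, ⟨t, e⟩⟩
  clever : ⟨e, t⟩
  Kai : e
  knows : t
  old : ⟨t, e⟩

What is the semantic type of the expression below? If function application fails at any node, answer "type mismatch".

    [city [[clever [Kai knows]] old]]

type mismatch

[Kai knows]: e with t — neither is a function whose domain matches the other; composition fails here.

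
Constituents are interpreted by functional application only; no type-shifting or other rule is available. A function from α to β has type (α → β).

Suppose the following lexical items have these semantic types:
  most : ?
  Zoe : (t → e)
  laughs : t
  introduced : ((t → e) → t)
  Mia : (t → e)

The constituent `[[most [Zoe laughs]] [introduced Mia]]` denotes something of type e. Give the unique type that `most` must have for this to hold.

For [[most [Zoe laughs]] [introduced Mia]] to have type e with [introduced Mia] of type t, [most [Zoe laughs]] must be the function: [most [Zoe laughs]] : (t → e).
For [most [Zoe laughs]] to have type (t → e) with [Zoe laughs] of type e, most must be the function: most : (e → (t → e)).

(e → (t → e))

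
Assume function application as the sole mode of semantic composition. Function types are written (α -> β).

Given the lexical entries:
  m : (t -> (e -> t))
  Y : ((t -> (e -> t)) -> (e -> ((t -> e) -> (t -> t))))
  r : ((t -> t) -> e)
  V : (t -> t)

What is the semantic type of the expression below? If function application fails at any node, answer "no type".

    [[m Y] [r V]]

[m Y] — Y of type ((t -> (e -> t)) -> (e -> ((t -> e) -> (t -> t)))) combines with m of type (t -> (e -> t)): type (e -> ((t -> e) -> (t -> t))).
[r V] — r of type ((t -> t) -> e) combines with V of type (t -> t): type e.
[[m Y] [r V]] — [m Y] of type (e -> ((t -> e) -> (t -> t))) combines with [r V] of type e: type ((t -> e) -> (t -> t)).

((t -> e) -> (t -> t))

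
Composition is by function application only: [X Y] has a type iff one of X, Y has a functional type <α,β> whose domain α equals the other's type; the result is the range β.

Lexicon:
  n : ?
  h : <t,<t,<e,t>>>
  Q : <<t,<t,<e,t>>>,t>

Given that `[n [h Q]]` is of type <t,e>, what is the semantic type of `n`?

<t,<t,e>>

At [n [h Q]] (required: <t,e>): [h Q] is t, which is not a function with range <t,e>; hence n is the functor — type <t,<t,e>>.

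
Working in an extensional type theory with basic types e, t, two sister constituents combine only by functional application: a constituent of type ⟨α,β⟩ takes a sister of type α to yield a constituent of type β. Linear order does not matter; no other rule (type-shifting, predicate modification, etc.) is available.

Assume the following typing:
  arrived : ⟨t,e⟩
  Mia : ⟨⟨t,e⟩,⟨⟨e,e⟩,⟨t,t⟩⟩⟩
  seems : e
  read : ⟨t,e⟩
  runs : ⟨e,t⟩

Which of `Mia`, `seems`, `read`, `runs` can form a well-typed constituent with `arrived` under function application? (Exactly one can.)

Mia

Mia — combines: Mia : ⟨⟨t,e⟩,⟨⟨e,e⟩,⟨t,t⟩⟩⟩ takes arrived : ⟨t,e⟩ as argument, giving ⟨⟨e,e⟩,⟨t,t⟩⟩.
seems : e — no; arrived wants t, and seems wants nothing (atomic).
read : ⟨t,e⟩ — no; arrived wants t, and read wants t.
runs : ⟨e,t⟩ — no; arrived wants t, and runs wants e.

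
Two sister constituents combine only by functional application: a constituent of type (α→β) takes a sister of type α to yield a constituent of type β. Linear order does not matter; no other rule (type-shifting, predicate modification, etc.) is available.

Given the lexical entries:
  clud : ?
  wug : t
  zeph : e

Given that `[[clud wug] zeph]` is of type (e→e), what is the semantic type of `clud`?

[[clud wug] zeph] is required to be (e→e). zeph : e cannot yield (e→e) as functor, so [clud wug] : (e→(e→e)).
[clud wug] is required to be (e→(e→e)). wug : t cannot yield (e→(e→e)) as functor, so clud : (t→(e→(e→e))).

(t→(e→(e→e)))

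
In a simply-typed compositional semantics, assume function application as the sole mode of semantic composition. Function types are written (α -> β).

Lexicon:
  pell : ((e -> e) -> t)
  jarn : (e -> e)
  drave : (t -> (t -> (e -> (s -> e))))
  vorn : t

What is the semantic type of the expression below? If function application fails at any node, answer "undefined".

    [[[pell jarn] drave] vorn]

At [pell jarn], pell : ((e -> e) -> t) takes jarn : (e -> e), giving t.
At [[pell jarn] drave], drave : (t -> (t -> (e -> (s -> e)))) takes [pell jarn] : t, giving (t -> (e -> (s -> e))).
At [[[pell jarn] drave] vorn], [[pell jarn] drave] : (t -> (e -> (s -> e))) takes vorn : t, giving (e -> (s -> e)).

(e -> (s -> e))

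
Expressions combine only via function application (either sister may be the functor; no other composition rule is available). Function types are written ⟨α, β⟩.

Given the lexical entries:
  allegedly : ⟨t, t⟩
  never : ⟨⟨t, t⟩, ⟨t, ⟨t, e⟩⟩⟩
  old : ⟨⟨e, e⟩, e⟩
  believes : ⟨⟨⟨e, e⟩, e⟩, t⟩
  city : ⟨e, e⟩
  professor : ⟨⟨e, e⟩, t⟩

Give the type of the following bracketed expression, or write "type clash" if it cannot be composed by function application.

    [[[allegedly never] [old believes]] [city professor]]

e

[allegedly never] — never of type ⟨⟨t, t⟩, ⟨t, ⟨t, e⟩⟩⟩ combines with allegedly of type ⟨t, t⟩: type ⟨t, ⟨t, e⟩⟩.
[old believes] — believes of type ⟨⟨⟨e, e⟩, e⟩, t⟩ combines with old of type ⟨⟨e, e⟩, e⟩: type t.
[[allegedly never] [old believes]] — [allegedly never] of type ⟨t, ⟨t, e⟩⟩ combines with [old believes] of type t: type ⟨t, e⟩.
[city professor] — professor of type ⟨⟨e, e⟩, t⟩ combines with city of type ⟨e, e⟩: type t.
[[[allegedly never] [old believes]] [city professor]] — [[allegedly never] [old believes]] of type ⟨t, e⟩ combines with [city professor] of type t: type e.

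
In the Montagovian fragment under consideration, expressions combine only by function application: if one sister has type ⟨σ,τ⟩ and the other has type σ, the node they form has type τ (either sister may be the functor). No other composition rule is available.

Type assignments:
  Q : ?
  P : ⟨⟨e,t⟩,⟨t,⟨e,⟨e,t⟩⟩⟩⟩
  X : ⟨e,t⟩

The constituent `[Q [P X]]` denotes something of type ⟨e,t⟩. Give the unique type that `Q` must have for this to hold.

⟨⟨t,⟨e,⟨e,t⟩⟩⟩,⟨e,t⟩⟩

[Q [P X]] must have type ⟨e,t⟩. The sister [P X] has type ⟨t,⟨e,⟨e,t⟩⟩⟩; that is not a function onto ⟨e,t⟩, so Q must be the functor, of type ⟨⟨t,⟨e,⟨e,t⟩⟩⟩,⟨e,t⟩⟩.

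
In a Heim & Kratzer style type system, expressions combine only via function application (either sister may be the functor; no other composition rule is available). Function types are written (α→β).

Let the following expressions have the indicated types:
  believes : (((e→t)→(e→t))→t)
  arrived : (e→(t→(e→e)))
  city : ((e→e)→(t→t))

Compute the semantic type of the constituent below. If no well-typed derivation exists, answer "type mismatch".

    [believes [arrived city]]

type mismatch

[arrived city]: (e→(t→(e→e))) and ((e→e)→(t→t)) cannot combine by function application — type clash.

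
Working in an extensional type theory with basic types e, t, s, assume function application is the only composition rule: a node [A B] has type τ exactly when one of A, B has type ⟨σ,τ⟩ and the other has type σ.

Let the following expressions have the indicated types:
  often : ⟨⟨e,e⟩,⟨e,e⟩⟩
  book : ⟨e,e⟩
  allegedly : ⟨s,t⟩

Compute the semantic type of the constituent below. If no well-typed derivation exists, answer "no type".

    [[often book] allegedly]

[often book]: ⟨⟨e,e⟩,⟨e,e⟩⟩ applied to ⟨e,e⟩ yields ⟨e,e⟩.
At [[often book] allegedly]: neither ⟨e,e⟩ nor ⟨s,t⟩ can take the other as argument; the node is ill-typed.

no type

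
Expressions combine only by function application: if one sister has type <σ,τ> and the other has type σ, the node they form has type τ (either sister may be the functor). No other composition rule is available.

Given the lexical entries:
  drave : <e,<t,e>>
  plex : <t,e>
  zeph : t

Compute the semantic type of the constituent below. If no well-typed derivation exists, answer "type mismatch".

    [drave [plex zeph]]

<t,e>

[plex zeph]: <t,e> applied to t yields e.
[drave [plex zeph]]: <e,<t,e>> applied to e yields <t,e>.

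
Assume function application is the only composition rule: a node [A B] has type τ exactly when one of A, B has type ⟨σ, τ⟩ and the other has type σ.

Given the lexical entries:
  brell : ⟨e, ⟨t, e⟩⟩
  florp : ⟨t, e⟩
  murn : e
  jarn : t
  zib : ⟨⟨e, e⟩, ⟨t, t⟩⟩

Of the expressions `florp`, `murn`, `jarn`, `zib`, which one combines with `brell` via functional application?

murn

florp : ⟨t, e⟩ — brell needs e; florp needs t; neither fits.
murn — combines: brell : ⟨e, ⟨t, e⟩⟩ takes murn : e as argument, giving ⟨t, e⟩.
jarn : t — brell needs e; jarn needs nothing (atomic); neither fits.
zib : ⟨⟨e, e⟩, ⟨t, t⟩⟩ — brell needs e; zib needs ⟨e, e⟩; neither fits.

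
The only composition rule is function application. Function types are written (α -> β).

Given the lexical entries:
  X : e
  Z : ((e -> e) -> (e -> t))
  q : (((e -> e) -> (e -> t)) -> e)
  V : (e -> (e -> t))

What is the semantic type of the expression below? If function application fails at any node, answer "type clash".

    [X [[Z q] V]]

t

[Z q]: (((e -> e) -> (e -> t)) -> e) applied to ((e -> e) -> (e -> t)) yields e.
[[Z q] V]: (e -> (e -> t)) applied to e yields (e -> t).
[X [[Z q] V]]: (e -> t) applied to e yields t.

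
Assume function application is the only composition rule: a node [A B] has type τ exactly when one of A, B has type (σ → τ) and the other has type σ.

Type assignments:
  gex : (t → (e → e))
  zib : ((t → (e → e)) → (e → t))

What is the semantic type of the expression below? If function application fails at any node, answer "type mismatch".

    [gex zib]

(e → t)

[gex zib]: ((t → (e → e)) → (e → t)) applied to (t → (e → e)) yields (e → t).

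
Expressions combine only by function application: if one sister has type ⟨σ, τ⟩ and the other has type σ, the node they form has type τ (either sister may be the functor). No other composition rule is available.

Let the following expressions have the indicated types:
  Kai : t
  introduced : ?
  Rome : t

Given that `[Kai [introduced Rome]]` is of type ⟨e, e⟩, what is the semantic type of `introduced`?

For [Kai [introduced Rome]] to have type ⟨e, e⟩ with Kai of type t, [introduced Rome] must be the function: [introduced Rome] : ⟨t, ⟨e, e⟩⟩.
For [introduced Rome] to have type ⟨t, ⟨e, e⟩⟩ with Rome of type t, introduced must be the function: introduced : ⟨t, ⟨t, ⟨e, e⟩⟩⟩.

⟨t, ⟨t, ⟨e, e⟩⟩⟩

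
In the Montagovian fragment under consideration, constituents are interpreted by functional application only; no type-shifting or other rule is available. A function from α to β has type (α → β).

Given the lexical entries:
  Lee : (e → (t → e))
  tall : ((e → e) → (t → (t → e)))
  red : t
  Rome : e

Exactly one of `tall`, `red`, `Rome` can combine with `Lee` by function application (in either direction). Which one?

Rome

tall : ((e → e) → (t → (t → e))) — neither side's domain matches the other.
red : t — neither side's domain matches the other.
Rome — combines: Lee : (e → (t → e)) takes Rome : e as argument, giving (t → e).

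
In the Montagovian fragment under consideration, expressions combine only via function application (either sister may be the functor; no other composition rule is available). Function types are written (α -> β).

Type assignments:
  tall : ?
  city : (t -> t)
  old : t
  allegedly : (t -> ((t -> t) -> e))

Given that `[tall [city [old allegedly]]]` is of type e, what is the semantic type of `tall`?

(e -> e)

[tall [city [old allegedly]]] must have type e. The sister [city [old allegedly]] has type e; that is not a function onto e, so tall must be the functor, of type (e -> e).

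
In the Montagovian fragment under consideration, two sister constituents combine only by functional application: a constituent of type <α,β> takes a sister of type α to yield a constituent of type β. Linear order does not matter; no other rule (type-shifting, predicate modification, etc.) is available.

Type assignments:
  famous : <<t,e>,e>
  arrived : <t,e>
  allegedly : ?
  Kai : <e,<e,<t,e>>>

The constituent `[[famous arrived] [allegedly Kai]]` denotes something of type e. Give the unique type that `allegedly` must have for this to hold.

<<e,<e,<t,e>>>,<e,e>>

At [[famous arrived] [allegedly Kai]] (required: e): [famous arrived] is e, which is not a function with range e; hence [allegedly Kai] is the functor — type <e,e>.
At [allegedly Kai] (required: <e,e>): Kai is <e,<e,<t,e>>>, which is not a function with range <e,e>; hence allegedly is the functor — type <<e,<e,<t,e>>>,<e,e>>.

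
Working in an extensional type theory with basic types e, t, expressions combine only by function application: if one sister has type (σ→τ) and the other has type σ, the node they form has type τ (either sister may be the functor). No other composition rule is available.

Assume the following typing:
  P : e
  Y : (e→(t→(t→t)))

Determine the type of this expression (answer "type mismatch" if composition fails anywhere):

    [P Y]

[P Y]: Y is (e→(t→(t→t))), P is e; result (t→(t→t)).

(t→(t→t))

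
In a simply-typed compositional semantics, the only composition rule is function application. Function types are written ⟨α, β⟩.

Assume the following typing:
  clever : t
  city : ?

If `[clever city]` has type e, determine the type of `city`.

⟨t, e⟩

[clever city] must have type e. The sister clever has type t; that is not a function onto e, so city must be the functor, of type ⟨t, e⟩.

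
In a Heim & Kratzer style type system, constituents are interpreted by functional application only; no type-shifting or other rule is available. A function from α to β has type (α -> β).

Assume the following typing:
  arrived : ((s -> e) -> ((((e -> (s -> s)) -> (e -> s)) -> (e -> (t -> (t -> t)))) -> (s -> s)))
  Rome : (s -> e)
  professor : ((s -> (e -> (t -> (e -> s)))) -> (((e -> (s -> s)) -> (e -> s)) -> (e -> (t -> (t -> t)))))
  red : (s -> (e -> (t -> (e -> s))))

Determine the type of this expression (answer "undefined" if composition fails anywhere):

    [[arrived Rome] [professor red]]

[arrived Rome] — arrived of type ((s -> e) -> ((((e -> (s -> s)) -> (e -> s)) -> (e -> (t -> (t -> t)))) -> (s -> s))) combines with Rome of type (s -> e): type ((((e -> (s -> s)) -> (e -> s)) -> (e -> (t -> (t -> t)))) -> (s -> s)).
[professor red] — professor of type ((s -> (e -> (t -> (e -> s)))) -> (((e -> (s -> s)) -> (e -> s)) -> (e -> (t -> (t -> t))))) combines with red of type (s -> (e -> (t -> (e -> s)))): type (((e -> (s -> s)) -> (e -> s)) -> (e -> (t -> (t -> t)))).
[[arrived Rome] [professor red]] — [arrived Rome] of type ((((e -> (s -> s)) -> (e -> s)) -> (e -> (t -> (t -> t)))) -> (s -> s)) combines with [professor red] of type (((e -> (s -> s)) -> (e -> s)) -> (e -> (t -> (t -> t)))): type (s -> s).

(s -> s)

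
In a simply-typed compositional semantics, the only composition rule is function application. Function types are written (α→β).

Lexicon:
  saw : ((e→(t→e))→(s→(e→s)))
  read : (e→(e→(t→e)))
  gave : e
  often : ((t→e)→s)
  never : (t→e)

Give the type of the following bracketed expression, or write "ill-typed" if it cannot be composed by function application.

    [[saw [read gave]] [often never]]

[read gave]: read is (e→(e→(t→e))), gave is e; result (e→(t→e)).
[saw [read gave]]: saw is ((e→(t→e))→(s→(e→s))), [read gave] is (e→(t→e)); result (s→(e→s)).
[often never]: often is ((t→e)→s), never is (t→e); result s.
[[saw [read gave]] [often never]]: [saw [read gave]] is (s→(e→s)), [often never] is s; result (e→s).

(e→s)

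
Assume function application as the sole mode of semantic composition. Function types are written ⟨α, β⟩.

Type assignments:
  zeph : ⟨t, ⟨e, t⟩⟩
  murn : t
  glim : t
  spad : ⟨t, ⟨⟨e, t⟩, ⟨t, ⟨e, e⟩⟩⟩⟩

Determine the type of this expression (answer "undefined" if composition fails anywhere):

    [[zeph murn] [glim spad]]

[zeph murn]: functor zeph : ⟨t, ⟨e, t⟩⟩, argument murn : t; result ⟨e, t⟩.
[glim spad]: functor spad : ⟨t, ⟨⟨e, t⟩, ⟨t, ⟨e, e⟩⟩⟩⟩, argument glim : t; result ⟨⟨e, t⟩, ⟨t, ⟨e, e⟩⟩⟩.
[[zeph murn] [glim spad]]: functor [glim spad] : ⟨⟨e, t⟩, ⟨t, ⟨e, e⟩⟩⟩, argument [zeph murn] : ⟨e, t⟩; result ⟨t, ⟨e, e⟩⟩.

⟨t, ⟨e, e⟩⟩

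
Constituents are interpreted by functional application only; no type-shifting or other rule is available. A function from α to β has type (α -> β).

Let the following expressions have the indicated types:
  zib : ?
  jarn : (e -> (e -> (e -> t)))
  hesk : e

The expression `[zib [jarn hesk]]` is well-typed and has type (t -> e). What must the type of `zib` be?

((e -> (e -> t)) -> (t -> e))

[zib [jarn hesk]] is required to be (t -> e). [jarn hesk] : (e -> (e -> t)) cannot yield (t -> e) as functor, so zib : ((e -> (e -> t)) -> (t -> e)).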